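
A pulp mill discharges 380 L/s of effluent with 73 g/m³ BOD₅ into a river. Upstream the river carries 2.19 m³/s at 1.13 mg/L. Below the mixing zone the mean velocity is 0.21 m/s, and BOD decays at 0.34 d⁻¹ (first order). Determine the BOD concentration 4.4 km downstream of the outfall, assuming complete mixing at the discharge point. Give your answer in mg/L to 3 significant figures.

380 L/s = 0.38 m³/s.
After complete mixing, C₀ = (0.38·73 + 2.19·1.13) / 2.57 = 11.76 mg/L.
Travel time t = 4400 m / 0.21 m/s = 2.095e+04 s = 0.2425 d.
C = 11.76·exp(−0.34·0.2425) = 11.76·0.9209 = 10.83 mg/L.

10.8 mg/L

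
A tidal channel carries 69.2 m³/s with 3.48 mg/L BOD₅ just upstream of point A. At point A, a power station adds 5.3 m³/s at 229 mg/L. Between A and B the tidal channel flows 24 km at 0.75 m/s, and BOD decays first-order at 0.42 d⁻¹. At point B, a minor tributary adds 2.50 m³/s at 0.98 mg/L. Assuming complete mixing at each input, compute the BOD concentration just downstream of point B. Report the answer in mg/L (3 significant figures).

After input A: C = (69.2·3.48 + 5.3·229) / 74.5 = 19.52 mg/L.
Over the 24 km reach to input B (t = 3.2e+04 s = 0.3704 d), decay gives C = 19.52·exp(−0.42·0.3704) = 16.71 mg/L.
After input B: C = (74.5·16.71 + 2.5·0.98) / 77 = 16.2 mg/L.

16.2 mg/L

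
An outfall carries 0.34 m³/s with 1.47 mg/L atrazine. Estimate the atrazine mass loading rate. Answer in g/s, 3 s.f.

Mass flux = Q·C = 0.34 m³/s × 1.47 g/m³ = 0.4998 g/s.

0.500 g/s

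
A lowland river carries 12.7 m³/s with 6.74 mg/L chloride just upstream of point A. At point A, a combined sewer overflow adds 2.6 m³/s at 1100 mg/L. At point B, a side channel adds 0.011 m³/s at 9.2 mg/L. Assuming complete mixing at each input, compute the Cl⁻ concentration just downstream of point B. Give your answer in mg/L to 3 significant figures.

After input A: C = (12.7·6.74 + 2.6·1100) / 15.3 = 192.5 mg/L.
After input B: C = (15.3·192.5 + 0.011·9.2) / 15.31 = 192.4 mg/L.

192 mg/L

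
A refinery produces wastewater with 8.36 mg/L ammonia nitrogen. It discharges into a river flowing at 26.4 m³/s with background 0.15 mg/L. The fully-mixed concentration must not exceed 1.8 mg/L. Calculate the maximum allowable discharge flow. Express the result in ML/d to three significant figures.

Mass balance at complete mixing: C_std·(Q_w + Q_r) = Q_w·C_e + Q_r·C_b.
Rearranging, Q_w = Q_r·(C_std − C_b)/(C_e − C_std) = 26.4·(1.8 − 0.15) / (8.36 − 1.8) = 6.64 m³/s.
= 573.7 ML/d.

574 ML/d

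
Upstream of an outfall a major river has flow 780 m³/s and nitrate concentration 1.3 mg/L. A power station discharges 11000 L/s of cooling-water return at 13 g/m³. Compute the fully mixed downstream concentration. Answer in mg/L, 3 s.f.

1.46 mg/L

11000 L/s = 11 m³/s.
Conservation of mass across the mixing zone: C = (11·13 + 780·1.3) / (11 + 780) = 1157/791 = 1.463 mg/L.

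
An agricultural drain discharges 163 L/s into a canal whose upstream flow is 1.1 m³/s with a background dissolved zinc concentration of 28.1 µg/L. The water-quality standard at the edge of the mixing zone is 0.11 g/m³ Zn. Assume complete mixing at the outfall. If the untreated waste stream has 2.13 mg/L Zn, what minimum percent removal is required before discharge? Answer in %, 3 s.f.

68.9 %

163 L/s = 0.163 m³/s.
28.1 µg/L = 0.0281 mg/L.
Mass balance: 0.11·1.263 = 0.163·Cₑ + 1.1·0.0281.
Cₑ = (0.1389 − 0.03091) / 0.163 = 0.6627 mg/L.
Required removal = 1 − 0.6627/2.13 = 68.89 %.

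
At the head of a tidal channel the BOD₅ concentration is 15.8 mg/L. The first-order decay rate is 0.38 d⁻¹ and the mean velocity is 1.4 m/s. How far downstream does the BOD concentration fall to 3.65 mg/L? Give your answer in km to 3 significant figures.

From C = C₀·e^(−kt), t = ln(C₀/C)/k = ln(15.8/3.65)/0.38 = 1.465/0.38 = 3.856 d.
Distance = v·t = 1.4 m/s × 3.332e+05 s = 4.664e+05 m = 466.4 km.

466 km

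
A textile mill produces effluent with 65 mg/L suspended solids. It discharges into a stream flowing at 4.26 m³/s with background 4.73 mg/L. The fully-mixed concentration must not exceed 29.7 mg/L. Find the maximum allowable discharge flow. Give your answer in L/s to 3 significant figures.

3010 L/s

Mass balance at complete mixing: C_std·(Q_w + Q_r) = Q_w·C_e + Q_r·C_b.
Rearranging, Q_w = Q_r·(C_std − C_b)/(C_e − C_std) = 4.26·(29.7 − 4.73) / (65 − 29.7) = 3.013 m³/s.
= 3013 L/s.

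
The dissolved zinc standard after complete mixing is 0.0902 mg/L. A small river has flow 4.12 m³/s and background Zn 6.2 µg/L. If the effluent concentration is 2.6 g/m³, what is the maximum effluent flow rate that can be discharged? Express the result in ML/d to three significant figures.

6.2 µg/L = 0.0062 mg/L.
Mass balance at complete mixing: C_std·(Q_w + Q_r) = Q_w·C_e + Q_r·C_b.
Rearranging, Q_w = Q_r·(C_std − C_b)/(C_e − C_std) = 4.12·(0.0902 − 0.0062) / (2.6 − 0.0902) = 0.1379 m³/s.
= 11.91 ML/d.

11.9 ML/d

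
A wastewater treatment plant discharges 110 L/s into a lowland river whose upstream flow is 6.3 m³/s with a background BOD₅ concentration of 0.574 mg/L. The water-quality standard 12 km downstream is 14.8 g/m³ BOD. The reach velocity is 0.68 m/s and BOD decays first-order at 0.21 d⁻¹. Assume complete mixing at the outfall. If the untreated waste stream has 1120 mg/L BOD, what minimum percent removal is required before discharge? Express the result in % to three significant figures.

110 L/s = 0.11 m³/s.
Travel time to the compliance point: t = 1.2e+04/0.68 = 1.765e+04 s = 0.2042 d; decay factor exp(−0.21·0.2042) = 0.958.
So the concentration just after mixing may be at most 14.8/0.958 = 15.45 mg/L.
Mass balance: 15.45·6.41 = 0.11·Cₑ + 6.3·0.574.
Cₑ = (99.03 − 3.616) / 0.11 = 867.4 mg/L.
Required removal = 1 − 867.4/1120 = 22.56 %.

22.6 %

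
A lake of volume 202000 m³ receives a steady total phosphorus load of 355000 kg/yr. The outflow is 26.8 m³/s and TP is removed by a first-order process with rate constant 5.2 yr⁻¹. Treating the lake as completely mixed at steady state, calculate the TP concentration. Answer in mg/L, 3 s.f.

Outflow Q = 26.8 m³/s × 3.156e+07 s/yr = 8.457e+08 m³/yr.
Steady-state CSTR mass balance: W = Q·C + k·V·C, so C = W/(Q + kV).
Q + kV = 8.457e+08 + 5.2·202000 = 8.468e+08 m³/yr.
C = 355000/8.468e+08 = 0.0004192 kg/m³ = 0.4192 mg/L.

0.419 mg/L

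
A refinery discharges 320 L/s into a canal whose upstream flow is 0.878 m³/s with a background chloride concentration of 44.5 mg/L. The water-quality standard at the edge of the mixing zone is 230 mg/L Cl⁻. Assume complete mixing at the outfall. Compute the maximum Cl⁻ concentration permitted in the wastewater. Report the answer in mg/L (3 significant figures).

739 mg/L

320 L/s = 0.32 m³/s.
Mass balance: 230·1.198 = 0.32·Cₑ + 0.878·44.5.
Cₑ = (275.5 − 39.07) / 0.32 = 739 mg/L.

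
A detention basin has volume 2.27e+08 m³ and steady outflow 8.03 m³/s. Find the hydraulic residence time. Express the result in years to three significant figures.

Q = 8.03 m³/s × 3.156e+07 s/yr = 2.534e+08 m³/yr.
Hydraulic residence time τ = V/Q = 2.27e+08/2.534e+08 = 0.8958 yr.

0.896 yr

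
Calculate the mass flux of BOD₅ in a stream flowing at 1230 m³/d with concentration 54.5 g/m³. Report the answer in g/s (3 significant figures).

0.776 g/s

1230 m³/d = 0.01424 m³/s.
Mass flux = Q·C = 0.01424 m³/s × 54.5 g/m³ = 0.7759 g/s.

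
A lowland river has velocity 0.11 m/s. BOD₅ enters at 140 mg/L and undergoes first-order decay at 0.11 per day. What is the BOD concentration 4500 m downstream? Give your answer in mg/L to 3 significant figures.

133 mg/L

Travel time t = 4500 m / 0.11 m/s = 4500/0.11 = 4.091e+04 s = 0.4735 d.
First-order decay: C = 140·exp(−0.11·0.4735) = 140·0.9492 = 132.9 mg/L.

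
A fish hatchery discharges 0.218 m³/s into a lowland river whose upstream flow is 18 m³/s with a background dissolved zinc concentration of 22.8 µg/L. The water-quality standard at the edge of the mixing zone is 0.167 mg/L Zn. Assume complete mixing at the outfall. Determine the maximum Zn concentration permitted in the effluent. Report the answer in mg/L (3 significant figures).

22.8 µg/L = 0.0228 mg/L.
Mass balance: 0.167·18.22 = 0.218·Cₑ + 18·0.0228.
Cₑ = (3.042 − 0.4104) / 0.218 = 12.07 mg/L.

12.1 mg/L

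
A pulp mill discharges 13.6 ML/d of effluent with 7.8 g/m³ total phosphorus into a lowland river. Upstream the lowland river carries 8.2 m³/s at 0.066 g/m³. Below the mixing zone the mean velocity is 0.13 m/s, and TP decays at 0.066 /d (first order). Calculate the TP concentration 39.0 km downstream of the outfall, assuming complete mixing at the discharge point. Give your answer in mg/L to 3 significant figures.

0.168 mg/L

13.6 ML/d = 0.1574 m³/s.
After complete mixing, C₀ = (0.1574·7.8 + 8.2·0.066) / 8.357 = 0.2117 mg/L.
Travel time t = 3.9e+04 m / 0.13 m/s = 3e+05 s = 3.472 d.
C = 0.2117·exp(−0.066·3.472) = 0.2117·0.7952 = 0.1683 mg/L.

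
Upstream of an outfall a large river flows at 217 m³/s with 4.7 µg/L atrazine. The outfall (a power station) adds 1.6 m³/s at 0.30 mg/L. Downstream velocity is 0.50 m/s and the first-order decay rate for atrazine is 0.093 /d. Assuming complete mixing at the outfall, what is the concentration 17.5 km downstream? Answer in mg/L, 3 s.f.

4.7 µg/L = 0.0047 mg/L.
After complete mixing, C₀ = (1.6·0.3 + 217·0.0047) / 218.6 = 0.006861 mg/L.
Travel time t = 1.75e+04 m / 0.50 m/s = 3.5e+04 s = 0.4051 d.
C = 0.006861·exp(−0.093·0.4051) = 0.006861·0.963 = 0.006608 mg/L.

0.00661 mg/L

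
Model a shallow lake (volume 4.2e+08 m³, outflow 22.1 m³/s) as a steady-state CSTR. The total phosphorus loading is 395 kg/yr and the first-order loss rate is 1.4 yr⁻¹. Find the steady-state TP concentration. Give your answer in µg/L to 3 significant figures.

Outflow Q = 22.1 m³/s × 3.156e+07 s/yr = 6.974e+08 m³/yr.
Steady-state CSTR mass balance: W = Q·C + k·V·C, so C = W/(Q + kV).
Q + kV = 6.974e+08 + 1.4·4.2e+08 = 1.285e+09 m³/yr.
C = 395/1.285e+09 = 3.073e-07 kg/m³ = 0.0003073 mg/L = 0.3073 µg/L.

0.307 µg/L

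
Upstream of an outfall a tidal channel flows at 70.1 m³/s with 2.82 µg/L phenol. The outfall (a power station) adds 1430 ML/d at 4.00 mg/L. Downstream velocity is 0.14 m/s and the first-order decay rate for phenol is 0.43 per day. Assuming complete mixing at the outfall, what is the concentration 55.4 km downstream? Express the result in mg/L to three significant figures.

0.107 mg/L

1430 ML/d = 16.55 m³/s.
2.82 µg/L = 0.00282 mg/L.
After complete mixing, C₀ = (16.55·4 + 70.1·0.00282) / 86.65 = 0.7663 mg/L.
Travel time t = 5.54e+04 m / 0.14 m/s = 3.957e+05 s = 4.58 d.
C = 0.7663·exp(−0.43·4.58) = 0.7663·0.1395 = 0.1069 mg/L.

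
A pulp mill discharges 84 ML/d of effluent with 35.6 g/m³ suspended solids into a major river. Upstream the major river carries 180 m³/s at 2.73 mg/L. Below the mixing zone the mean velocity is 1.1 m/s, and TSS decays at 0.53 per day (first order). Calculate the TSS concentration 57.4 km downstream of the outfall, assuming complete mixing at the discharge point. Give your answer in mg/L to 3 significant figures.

84 ML/d = 0.9722 m³/s.
After complete mixing, C₀ = (0.9722·35.6 + 180·2.73) / 181 = 2.907 mg/L.
Travel time t = 5.74e+04 m / 1.1 m/s = 5.218e+04 s = 0.604 d.
C = 2.907·exp(−0.53·0.604) = 2.907·0.7261 = 2.11 mg/L.

2.11 mg/L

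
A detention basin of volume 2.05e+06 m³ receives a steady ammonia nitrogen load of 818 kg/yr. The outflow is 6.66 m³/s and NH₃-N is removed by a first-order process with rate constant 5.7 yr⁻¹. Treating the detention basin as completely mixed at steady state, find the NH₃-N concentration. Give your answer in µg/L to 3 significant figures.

Outflow Q = 6.66 m³/s × 3.156e+07 s/yr = 2.102e+08 m³/yr.
Steady-state CSTR mass balance: W = Q·C + k·V·C, so C = W/(Q + kV).
Q + kV = 2.102e+08 + 5.7·2.05e+06 = 2.219e+08 m³/yr.
C = 818/2.219e+08 = 3.687e-06 kg/m³ = 0.003687 mg/L = 3.687 µg/L.

3.69 µg/L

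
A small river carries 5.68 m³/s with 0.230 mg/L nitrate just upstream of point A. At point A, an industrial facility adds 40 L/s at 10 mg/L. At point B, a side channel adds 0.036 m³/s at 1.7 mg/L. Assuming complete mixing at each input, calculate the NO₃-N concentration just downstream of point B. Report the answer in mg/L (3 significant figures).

0.307 mg/L

40 L/s = 0.04 m³/s.
After input A: C = (5.68·0.23 + 0.04·10) / 5.72 = 0.2983 mg/L.
After input B: C = (5.72·0.2983 + 0.036·1.7) / 5.756 = 0.3071 mg/L.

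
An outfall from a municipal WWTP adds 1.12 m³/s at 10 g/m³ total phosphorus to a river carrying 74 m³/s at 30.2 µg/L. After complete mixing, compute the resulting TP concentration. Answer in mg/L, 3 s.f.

30.2 µg/L = 0.0302 mg/L.
By mass balance at complete mixing, C = (1.12·10 + 74·0.0302) / (1.12 + 74) = 13.43/75.12 = 0.1788 mg/L.

0.179 mg/L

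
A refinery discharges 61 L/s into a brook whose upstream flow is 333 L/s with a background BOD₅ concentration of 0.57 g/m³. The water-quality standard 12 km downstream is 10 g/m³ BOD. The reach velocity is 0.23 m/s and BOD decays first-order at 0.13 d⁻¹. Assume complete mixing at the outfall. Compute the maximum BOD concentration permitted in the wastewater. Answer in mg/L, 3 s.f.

61 L/s = 0.061 m³/s.
333 L/s = 0.333 m³/s.
Travel time to the compliance point: t = 1.2e+04/0.23 = 5.217e+04 s = 0.6039 d; decay factor exp(−0.13·0.6039) = 0.9245.
So the concentration just after mixing may be at most 10/0.9245 = 10.82 mg/L.
Mass balance: 10.82·0.394 = 0.061·Cₑ + 0.333·0.57.
Cₑ = (4.262 − 0.1898) / 0.061 = 66.75 mg/L.

66.8 mg/L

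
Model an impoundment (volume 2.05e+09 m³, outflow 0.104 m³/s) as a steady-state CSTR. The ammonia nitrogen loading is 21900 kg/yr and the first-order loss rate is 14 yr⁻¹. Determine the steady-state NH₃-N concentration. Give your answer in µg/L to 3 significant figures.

Outflow Q = 0.104 m³/s × 3.156e+07 s/yr = 3.282e+06 m³/yr.
Steady-state CSTR mass balance: W = Q·C + k·V·C, so C = W/(Q + kV).
Q + kV = 3.282e+06 + 14·2.05e+09 = 2.87e+10 m³/yr.
C = 21900/2.87e+10 = 7.63e-07 kg/m³ = 0.000763 mg/L = 0.763 µg/L.

0.763 µg/L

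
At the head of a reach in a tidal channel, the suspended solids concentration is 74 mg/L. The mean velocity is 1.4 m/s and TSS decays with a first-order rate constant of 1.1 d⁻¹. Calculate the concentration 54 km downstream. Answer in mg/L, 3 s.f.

Travel time t = 54 km / 1.4 m/s = 5.4e+04/1.4 = 3.857e+04 s = 0.4464 d.
First-order decay: C = 74·exp(−1.1·0.4464) = 74·0.612 = 45.29 mg/L.

45.3 mg/L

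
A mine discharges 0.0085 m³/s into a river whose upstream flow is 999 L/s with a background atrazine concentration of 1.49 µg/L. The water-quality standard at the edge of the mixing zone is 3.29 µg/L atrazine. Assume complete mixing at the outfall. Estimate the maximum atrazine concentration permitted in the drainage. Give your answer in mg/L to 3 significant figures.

0.215 mg/L

999 L/s = 0.999 m³/s.
1.49 µg/L = 0.00149 mg/L.
3.29 µg/L = 0.00329 mg/L.
Mass balance: 0.00329·1.008 = 0.0085·Cₑ + 0.999·0.00149.
Cₑ = (0.003315 − 0.001489) / 0.0085 = 0.2148 mg/L.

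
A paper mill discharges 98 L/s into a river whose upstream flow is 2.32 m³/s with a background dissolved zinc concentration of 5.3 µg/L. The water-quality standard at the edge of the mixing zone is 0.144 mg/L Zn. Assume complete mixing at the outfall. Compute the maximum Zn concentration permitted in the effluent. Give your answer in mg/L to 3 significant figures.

3.43 mg/L

98 L/s = 0.098 m³/s.
5.3 µg/L = 0.0053 mg/L.
Mass balance: 0.144·2.418 = 0.098·Cₑ + 2.32·0.0053.
Cₑ = (0.3482 − 0.0123) / 0.098 = 3.428 mg/L.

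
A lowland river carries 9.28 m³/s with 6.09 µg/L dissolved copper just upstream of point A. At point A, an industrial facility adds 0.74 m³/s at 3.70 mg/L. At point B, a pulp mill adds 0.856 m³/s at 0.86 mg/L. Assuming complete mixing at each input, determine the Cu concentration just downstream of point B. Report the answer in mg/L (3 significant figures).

6.09 µg/L = 0.00609 mg/L.
After input A: C = (9.28·0.00609 + 0.74·3.7) / 10.02 = 0.2789 mg/L.
After input B: C = (10.02·0.2789 + 0.856·0.86) / 10.88 = 0.3246 mg/L.

0.325 mg/L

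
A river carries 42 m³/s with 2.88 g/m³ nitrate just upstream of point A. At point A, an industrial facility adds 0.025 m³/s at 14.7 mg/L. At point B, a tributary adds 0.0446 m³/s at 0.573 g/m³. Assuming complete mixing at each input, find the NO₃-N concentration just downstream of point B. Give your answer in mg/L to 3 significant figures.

2.88 mg/L

After input A: C = (42·2.88 + 0.025·14.7) / 42.02 = 2.887 mg/L.
After input B: C = (42.02·2.887 + 0.0446·0.573) / 42.07 = 2.885 mg/L.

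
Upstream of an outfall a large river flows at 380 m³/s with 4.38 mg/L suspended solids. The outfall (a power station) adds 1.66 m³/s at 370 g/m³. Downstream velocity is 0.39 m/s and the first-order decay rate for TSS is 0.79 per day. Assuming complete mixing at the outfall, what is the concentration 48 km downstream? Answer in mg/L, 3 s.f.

After complete mixing, C₀ = (1.66·370 + 380·4.38) / 381.7 = 5.97 mg/L.
Travel time t = 4.8e+04 m / 0.39 m/s = 1.231e+05 s = 1.425 d.
C = 5.97·exp(−0.79·1.425) = 5.97·0.3245 = 1.938 mg/L.

1.94 mg/L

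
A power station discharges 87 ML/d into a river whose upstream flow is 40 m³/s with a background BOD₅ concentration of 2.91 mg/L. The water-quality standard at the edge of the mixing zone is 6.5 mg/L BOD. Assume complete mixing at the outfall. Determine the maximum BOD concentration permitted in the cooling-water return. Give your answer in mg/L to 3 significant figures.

87 ML/d = 1.007 m³/s.
Mass balance: 6.5·41.01 = 1.007·Cₑ + 40·2.91.
Cₑ = (266.5 − 116.4) / 1.007 = 149.1 mg/L.

149 mg/L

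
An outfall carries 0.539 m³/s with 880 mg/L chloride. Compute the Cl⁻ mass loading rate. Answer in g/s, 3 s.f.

Mass flux = Q·C = 0.539 m³/s × 880 g/m³ = 474.3 g/s.

474 g/s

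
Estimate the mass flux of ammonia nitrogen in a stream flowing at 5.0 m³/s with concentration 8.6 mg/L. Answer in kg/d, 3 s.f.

3720 kg/d

Mass flux = Q·C = 5 m³/s × 8.6 g/m³ = 43 g/s.
= 43 g/s × 86.4 = 3715 kg/d.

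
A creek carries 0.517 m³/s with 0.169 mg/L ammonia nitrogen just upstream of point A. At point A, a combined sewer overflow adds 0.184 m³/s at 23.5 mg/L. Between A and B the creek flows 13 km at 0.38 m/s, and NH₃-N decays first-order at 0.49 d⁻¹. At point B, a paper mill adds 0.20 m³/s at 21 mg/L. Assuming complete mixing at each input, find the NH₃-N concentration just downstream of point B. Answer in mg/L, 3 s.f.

8.69 mg/L

After input A: C = (0.517·0.169 + 0.184·23.5) / 0.701 = 6.293 mg/L.
Over the 13 km reach to input B (t = 3.421e+04 s = 0.396 d), decay gives C = 6.293·exp(−0.49·0.396) = 5.183 mg/L.
After input B: C = (0.701·5.183 + 0.2·21) / 0.901 = 8.694 mg/L.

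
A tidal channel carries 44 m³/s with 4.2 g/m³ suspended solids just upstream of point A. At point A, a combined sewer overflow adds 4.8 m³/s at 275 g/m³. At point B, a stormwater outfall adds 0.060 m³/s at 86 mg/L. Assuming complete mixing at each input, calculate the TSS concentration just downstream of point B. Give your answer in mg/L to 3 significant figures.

30.9 mg/L

After input A: C = (44·4.2 + 4.8·275) / 48.8 = 30.84 mg/L.
After input B: C = (48.8·30.84 + 0.06·86) / 48.86 = 30.9 mg/L.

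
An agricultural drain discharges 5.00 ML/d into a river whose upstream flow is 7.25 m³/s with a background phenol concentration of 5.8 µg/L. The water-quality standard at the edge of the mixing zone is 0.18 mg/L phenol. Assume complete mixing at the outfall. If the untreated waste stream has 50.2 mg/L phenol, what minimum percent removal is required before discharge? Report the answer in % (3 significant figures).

5.00 ML/d = 0.05787 m³/s.
5.8 µg/L = 0.0058 mg/L.
Mass balance: 0.18·7.308 = 0.05787·Cₑ + 7.25·0.0058.
Cₑ = (1.315 − 0.04205) / 0.05787 = 22 mg/L.
Required removal = 1 − 22/50.2 = 56.17 %.

56.2 %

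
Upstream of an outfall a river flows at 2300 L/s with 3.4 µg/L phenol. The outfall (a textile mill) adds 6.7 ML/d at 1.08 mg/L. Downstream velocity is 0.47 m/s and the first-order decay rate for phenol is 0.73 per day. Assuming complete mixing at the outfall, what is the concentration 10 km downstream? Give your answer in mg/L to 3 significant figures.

0.0322 mg/L

6.7 ML/d = 0.07755 m³/s.
2300 L/s = 2.3 m³/s.
3.4 µg/L = 0.0034 mg/L.
After complete mixing, C₀ = (0.07755·1.08 + 2.3·0.0034) / 2.378 = 0.03851 mg/L.
Travel time t = 1e+04 m / 0.47 m/s = 2.128e+04 s = 0.2463 d.
C = 0.03851·exp(−0.73·0.2463) = 0.03851·0.8355 = 0.03218 mg/L.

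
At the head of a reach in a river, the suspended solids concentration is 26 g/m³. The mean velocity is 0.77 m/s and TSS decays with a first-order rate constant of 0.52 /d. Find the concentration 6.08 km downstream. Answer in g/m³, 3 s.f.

Travel time t = 6.08 km / 0.77 m/s = 6080/0.77 = 7896 s = 0.09139 d.
First-order decay: C = 26·exp(−0.52·0.09139) = 26·0.9536 = 24.79 g/m³.

24.8 g/m³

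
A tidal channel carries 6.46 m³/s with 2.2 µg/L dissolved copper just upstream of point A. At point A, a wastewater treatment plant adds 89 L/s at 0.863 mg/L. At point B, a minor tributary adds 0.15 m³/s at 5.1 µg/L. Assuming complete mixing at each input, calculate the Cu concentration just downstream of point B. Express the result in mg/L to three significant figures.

2.2 µg/L = 0.0022 mg/L.
89 L/s = 0.089 m³/s.
After input A: C = (6.46·0.0022 + 0.089·0.863) / 6.549 = 0.0139 mg/L.
5.1 µg/L = 0.0051 mg/L.
After input B: C = (6.549·0.0139 + 0.15·0.0051) / 6.699 = 0.0137 mg/L.

0.0137 mg/L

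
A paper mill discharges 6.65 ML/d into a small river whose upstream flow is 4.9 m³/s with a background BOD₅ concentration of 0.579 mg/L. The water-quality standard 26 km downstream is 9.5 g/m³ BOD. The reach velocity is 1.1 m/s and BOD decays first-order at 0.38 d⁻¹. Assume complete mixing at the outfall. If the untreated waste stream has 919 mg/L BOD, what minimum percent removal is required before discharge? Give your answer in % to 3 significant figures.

6.65 ML/d = 0.07697 m³/s.
Travel time to the compliance point: t = 2.6e+04/1.1 = 2.364e+04 s = 0.2736 d; decay factor exp(−0.38·0.2736) = 0.9013.
So the concentration just after mixing may be at most 9.5/0.9013 = 10.54 mg/L.
Mass balance: 10.54·4.977 = 0.07697·Cₑ + 4.9·0.579.
Cₑ = (52.46 − 2.837) / 0.07697 = 644.7 mg/L.
Required removal = 1 − 644.7/919 = 29.84 %.

29.8 %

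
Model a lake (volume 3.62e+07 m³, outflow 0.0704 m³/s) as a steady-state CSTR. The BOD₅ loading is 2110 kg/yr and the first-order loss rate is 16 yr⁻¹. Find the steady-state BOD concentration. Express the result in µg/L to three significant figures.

3.63 µg/L

Outflow Q = 0.0704 m³/s × 3.156e+07 s/yr = 2.222e+06 m³/yr.
Steady-state CSTR mass balance: W = Q·C + k·V·C, so C = W/(Q + kV).
Q + kV = 2.222e+06 + 16·3.62e+07 = 5.814e+08 m³/yr.
C = 2110/5.814e+08 = 3.629e-06 kg/m³ = 0.003629 mg/L = 3.629 µg/L.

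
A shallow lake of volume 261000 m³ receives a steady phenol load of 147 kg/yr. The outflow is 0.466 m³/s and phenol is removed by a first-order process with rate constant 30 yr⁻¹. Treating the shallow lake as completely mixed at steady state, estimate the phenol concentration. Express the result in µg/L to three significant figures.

6.52 µg/L

Outflow Q = 0.466 m³/s × 3.156e+07 s/yr = 1.471e+07 m³/yr.
Steady-state CSTR mass balance: W = Q·C + k·V·C, so C = W/(Q + kV).
Q + kV = 1.471e+07 + 30·261000 = 2.254e+07 m³/yr.
C = 147/2.254e+07 = 6.523e-06 kg/m³ = 0.006523 mg/L = 6.523 µg/L.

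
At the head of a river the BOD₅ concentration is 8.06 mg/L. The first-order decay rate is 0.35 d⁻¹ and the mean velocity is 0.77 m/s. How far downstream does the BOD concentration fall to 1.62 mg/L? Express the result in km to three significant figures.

305 km

From C = C₀·e^(−kt), t = ln(C₀/C)/k = ln(8.06/1.62)/0.35 = 1.604/0.35 = 4.584 d.
Distance = v·t = 0.77 m/s × 3.961e+05 s = 3.05e+05 m = 305 km.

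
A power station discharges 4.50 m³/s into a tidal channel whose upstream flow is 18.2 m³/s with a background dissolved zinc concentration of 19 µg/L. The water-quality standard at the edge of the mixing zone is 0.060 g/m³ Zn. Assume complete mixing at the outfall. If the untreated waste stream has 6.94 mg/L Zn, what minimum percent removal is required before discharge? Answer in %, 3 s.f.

19 µg/L = 0.019 mg/L.
Mass balance: 0.06·22.7 = 4.5·Cₑ + 18.2·0.019.
Cₑ = (1.362 − 0.3458) / 4.5 = 0.2258 mg/L.
Required removal = 1 − 0.2258/6.94 = 96.75 %.

96.7 %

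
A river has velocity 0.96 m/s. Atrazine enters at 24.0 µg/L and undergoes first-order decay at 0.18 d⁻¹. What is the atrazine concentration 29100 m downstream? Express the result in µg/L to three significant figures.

22.5 µg/L

Travel time t = 29100 m / 0.96 m/s = 2.91e+04/0.96 = 3.031e+04 s = 0.3508 d.
First-order decay: C = 24.0·exp(−0.18·0.3508) = 24.0·0.9388 = 22.53 µg/L.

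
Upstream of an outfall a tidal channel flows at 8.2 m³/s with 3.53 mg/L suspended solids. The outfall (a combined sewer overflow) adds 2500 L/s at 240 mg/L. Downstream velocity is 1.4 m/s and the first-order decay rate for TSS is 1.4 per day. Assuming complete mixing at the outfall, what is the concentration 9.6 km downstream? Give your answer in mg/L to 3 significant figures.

2500 L/s = 2.5 m³/s.
After complete mixing, C₀ = (2.5·240 + 8.2·3.53) / 10.7 = 58.78 mg/L.
Travel time t = 9600 m / 1.4 m/s = 6857 s = 0.07937 d.
C = 58.78·exp(−1.4·0.07937) = 58.78·0.8948 = 52.6 mg/L.

52.6 mg/L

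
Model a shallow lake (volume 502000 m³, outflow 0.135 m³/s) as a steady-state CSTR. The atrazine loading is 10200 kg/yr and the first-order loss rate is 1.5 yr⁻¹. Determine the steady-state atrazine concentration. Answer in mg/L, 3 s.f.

Outflow Q = 0.135 m³/s × 3.156e+07 s/yr = 4.26e+06 m³/yr.
Steady-state CSTR mass balance: W = Q·C + k·V·C, so C = W/(Q + kV).
Q + kV = 4.26e+06 + 1.5·502000 = 5.013e+06 m³/yr.
C = 10200/5.013e+06 = 0.002035 kg/m³ = 2.035 mg/L.

2.03 mg/L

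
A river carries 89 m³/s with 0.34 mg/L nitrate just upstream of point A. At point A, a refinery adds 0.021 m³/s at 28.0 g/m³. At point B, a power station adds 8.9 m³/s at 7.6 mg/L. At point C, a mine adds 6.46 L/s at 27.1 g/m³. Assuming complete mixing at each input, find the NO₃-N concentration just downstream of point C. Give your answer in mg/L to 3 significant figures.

1.01 mg/L

After input A: C = (89·0.34 + 0.021·28) / 89.02 = 0.3465 mg/L.
After input B: C = (89.02·0.3465 + 8.9·7.6) / 97.92 = 1.006 mg/L.
6.46 L/s = 0.00646 m³/s.
After input C: C = (97.92·1.006 + 0.00646·27.1) / 97.93 = 1.008 mg/L.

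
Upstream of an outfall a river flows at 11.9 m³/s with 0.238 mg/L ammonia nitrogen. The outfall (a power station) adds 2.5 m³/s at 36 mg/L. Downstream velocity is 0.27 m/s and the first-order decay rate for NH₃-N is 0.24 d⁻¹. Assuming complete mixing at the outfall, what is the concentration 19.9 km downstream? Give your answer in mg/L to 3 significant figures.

5.25 mg/L

After complete mixing, C₀ = (2.5·36 + 11.9·0.238) / 14.4 = 6.447 mg/L.
Travel time t = 1.99e+04 m / 0.27 m/s = 7.37e+04 s = 0.8531 d.
C = 6.447·exp(−0.24·0.8531) = 6.447·0.8149 = 5.253 mg/L.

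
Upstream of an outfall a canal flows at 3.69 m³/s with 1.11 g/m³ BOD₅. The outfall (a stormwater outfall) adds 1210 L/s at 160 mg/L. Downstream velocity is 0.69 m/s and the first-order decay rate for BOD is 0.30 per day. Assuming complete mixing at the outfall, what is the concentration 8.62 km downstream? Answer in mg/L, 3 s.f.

1210 L/s = 1.21 m³/s.
After complete mixing, C₀ = (1.21·160 + 3.69·1.11) / 4.9 = 40.35 mg/L.
Travel time t = 8620 m / 0.69 m/s = 1.249e+04 s = 0.1446 d.
C = 40.35·exp(−0.30·0.1446) = 40.35·0.9575 = 38.63 mg/L.

38.6 mg/L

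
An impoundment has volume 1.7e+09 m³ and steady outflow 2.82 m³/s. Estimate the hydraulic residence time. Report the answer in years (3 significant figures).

Q = 2.82 m³/s × 3.156e+07 s/yr = 8.899e+07 m³/yr.
Hydraulic residence time τ = V/Q = 1.7e+09/8.899e+07 = 19.1 yr.

19.1 yr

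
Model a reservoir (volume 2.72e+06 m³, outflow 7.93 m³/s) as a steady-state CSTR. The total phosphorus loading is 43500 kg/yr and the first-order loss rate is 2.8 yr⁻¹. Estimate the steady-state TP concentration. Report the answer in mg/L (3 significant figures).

0.169 mg/L

Outflow Q = 7.93 m³/s × 3.156e+07 s/yr = 2.503e+08 m³/yr.
Steady-state CSTR mass balance: W = Q·C + k·V·C, so C = W/(Q + kV).
Q + kV = 2.503e+08 + 2.8·2.72e+06 = 2.579e+08 m³/yr.
C = 43500/2.579e+08 = 0.0001687 kg/m³ = 0.1687 mg/L.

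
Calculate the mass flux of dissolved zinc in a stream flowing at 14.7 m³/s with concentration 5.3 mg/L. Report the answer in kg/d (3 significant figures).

Mass flux = Q·C = 14.7 m³/s × 5.3 g/m³ = 77.91 g/s.
= 77.91 g/s × 86.4 = 6731 kg/d.

6730 kg/d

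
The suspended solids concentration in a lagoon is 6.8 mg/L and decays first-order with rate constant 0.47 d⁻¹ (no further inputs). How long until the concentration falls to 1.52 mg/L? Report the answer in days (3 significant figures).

t = ln(C₀/C)/k = ln(6.8/1.52)/0.47 = 1.498/0.47 = 3.188 d.

3.19 d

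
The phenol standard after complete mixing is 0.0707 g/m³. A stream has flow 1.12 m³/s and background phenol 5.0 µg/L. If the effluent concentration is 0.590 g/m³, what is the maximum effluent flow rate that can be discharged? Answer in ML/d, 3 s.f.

12.2 ML/d

5.0 µg/L = 0.005 mg/L.
Mass balance at complete mixing: C_std·(Q_w + Q_r) = Q_w·C_e + Q_r·C_b.
Rearranging, Q_w = Q_r·(C_std − C_b)/(C_e − C_std) = 1.12·(0.0707 − 0.005) / (0.59 − 0.0707) = 0.1417 m³/s.
= 12.24 ML/d.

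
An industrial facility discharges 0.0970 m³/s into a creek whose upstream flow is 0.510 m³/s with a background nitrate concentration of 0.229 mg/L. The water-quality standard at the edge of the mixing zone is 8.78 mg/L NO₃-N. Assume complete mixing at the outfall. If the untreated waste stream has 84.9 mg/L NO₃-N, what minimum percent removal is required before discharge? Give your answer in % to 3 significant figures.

36.7 %

Mass balance: 8.78·0.607 = 0.097·Cₑ + 0.51·0.229.
Cₑ = (5.329 − 0.1168) / 0.097 = 53.74 mg/L.
Required removal = 1 − 53.74/84.9 = 36.7 %.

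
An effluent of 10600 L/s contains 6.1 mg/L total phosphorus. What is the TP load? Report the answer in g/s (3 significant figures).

64.7 g/s

10600 L/s = 10.6 m³/s.
Mass flux = Q·C = 10.6 m³/s × 6.1 g/m³ = 64.66 g/s.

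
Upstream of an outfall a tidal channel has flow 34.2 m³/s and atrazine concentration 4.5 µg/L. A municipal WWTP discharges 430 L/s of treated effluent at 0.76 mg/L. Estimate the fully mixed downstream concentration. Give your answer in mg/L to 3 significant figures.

430 L/s = 0.43 m³/s.
4.5 µg/L = 0.0045 mg/L.
Flow-weighted mixing gives C = (0.43·0.76 + 34.2·0.0045) / (0.43 + 34.2) = 0.4807/34.63 = 0.01388 mg/L.

0.0139 mg/L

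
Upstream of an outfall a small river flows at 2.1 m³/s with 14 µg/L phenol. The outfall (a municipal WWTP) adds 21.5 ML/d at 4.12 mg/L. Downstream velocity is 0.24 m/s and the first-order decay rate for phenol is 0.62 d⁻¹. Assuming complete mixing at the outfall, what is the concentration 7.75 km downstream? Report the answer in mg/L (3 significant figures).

21.5 ML/d = 0.2488 m³/s.
14 µg/L = 0.014 mg/L.
After complete mixing, C₀ = (0.2488·4.12 + 2.1·0.014) / 2.349 = 0.449 mg/L.
Travel time t = 7750 m / 0.24 m/s = 3.229e+04 s = 0.3737 d.
C = 0.449·exp(−0.62·0.3737) = 0.449·0.7932 = 0.3561 mg/L.

0.356 mg/L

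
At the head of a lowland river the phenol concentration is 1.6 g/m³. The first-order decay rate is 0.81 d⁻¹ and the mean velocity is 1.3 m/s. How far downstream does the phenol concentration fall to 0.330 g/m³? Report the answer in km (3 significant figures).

219 km

From C = C₀·e^(−kt), t = ln(C₀/C)/k = ln(1.6/0.330)/0.81 = 1.579/0.81 = 1.949 d.
Distance = v·t = 1.3 m/s × 1.684e+05 s = 2.189e+05 m = 218.9 km.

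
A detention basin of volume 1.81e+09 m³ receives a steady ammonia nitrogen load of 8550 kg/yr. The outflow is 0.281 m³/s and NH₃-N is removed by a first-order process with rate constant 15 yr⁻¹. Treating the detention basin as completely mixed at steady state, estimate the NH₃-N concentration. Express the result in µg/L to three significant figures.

0.315 µg/L

Outflow Q = 0.281 m³/s × 3.156e+07 s/yr = 8.868e+06 m³/yr.
Steady-state CSTR mass balance: W = Q·C + k·V·C, so C = W/(Q + kV).
Q + kV = 8.868e+06 + 15·1.81e+09 = 2.716e+10 m³/yr.
C = 8550/2.716e+10 = 3.148e-07 kg/m³ = 0.0003148 mg/L = 0.3148 µg/L.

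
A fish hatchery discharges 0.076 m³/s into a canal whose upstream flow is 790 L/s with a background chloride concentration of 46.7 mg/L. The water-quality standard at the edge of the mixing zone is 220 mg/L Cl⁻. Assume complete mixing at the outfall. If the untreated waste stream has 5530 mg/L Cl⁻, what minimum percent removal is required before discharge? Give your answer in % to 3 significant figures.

790 L/s = 0.79 m³/s.
Mass balance: 220·0.866 = 0.076·Cₑ + 0.79·46.7.
Cₑ = (190.5 − 36.89) / 0.076 = 2021 mg/L.
Required removal = 1 − 2021/5530 = 63.45 %.

63.4 %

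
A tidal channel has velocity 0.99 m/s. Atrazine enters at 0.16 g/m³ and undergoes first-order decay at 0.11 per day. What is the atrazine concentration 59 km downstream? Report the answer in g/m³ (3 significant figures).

Travel time t = 59 km / 0.99 m/s = 5.9e+04/0.99 = 5.96e+04 s = 0.6898 d.
First-order decay: C = 0.16·exp(−0.11·0.6898) = 0.16·0.9269 = 0.1483 g/m³.

0.148 g/m³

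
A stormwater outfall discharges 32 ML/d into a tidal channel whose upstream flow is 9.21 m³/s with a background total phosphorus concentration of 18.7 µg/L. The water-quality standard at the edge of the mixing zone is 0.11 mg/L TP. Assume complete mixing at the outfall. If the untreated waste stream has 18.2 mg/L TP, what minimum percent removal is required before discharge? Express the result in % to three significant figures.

86.9 %

32 ML/d = 0.3704 m³/s.
18.7 µg/L = 0.0187 mg/L.
Mass balance: 0.11·9.58 = 0.3704·Cₑ + 9.21·0.0187.
Cₑ = (1.054 − 0.1722) / 0.3704 = 2.38 mg/L.
Required removal = 1 − 2.38/18.2 = 86.92 %.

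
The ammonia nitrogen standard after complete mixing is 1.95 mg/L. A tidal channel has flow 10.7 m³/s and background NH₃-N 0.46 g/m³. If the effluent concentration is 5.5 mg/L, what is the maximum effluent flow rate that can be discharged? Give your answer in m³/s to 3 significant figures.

4.49 m³/s

Mass balance at complete mixing: C_std·(Q_w + Q_r) = Q_w·C_e + Q_r·C_b.
Rearranging, Q_w = Q_r·(C_std − C_b)/(C_e − C_std) = 10.7·(1.95 − 0.46) / (5.5 − 1.95) = 4.491 m³/s.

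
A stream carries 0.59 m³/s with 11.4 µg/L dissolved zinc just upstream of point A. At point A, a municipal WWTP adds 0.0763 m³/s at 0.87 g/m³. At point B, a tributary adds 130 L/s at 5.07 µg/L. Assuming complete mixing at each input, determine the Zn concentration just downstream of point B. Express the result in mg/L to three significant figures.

11.4 µg/L = 0.0114 mg/L.
After input A: C = (0.59·0.0114 + 0.0763·0.87) / 0.6663 = 0.1097 mg/L.
130 L/s = 0.13 m³/s.
5.07 µg/L = 0.00507 mg/L.
After input B: C = (0.6663·0.1097 + 0.13·0.00507) / 0.7963 = 0.09264 mg/L.

0.0926 mg/L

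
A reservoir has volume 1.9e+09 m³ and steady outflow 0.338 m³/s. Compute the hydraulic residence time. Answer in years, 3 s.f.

178 yr

Q = 0.338 m³/s × 3.156e+07 s/yr = 1.067e+07 m³/yr.
Hydraulic residence time τ = V/Q = 1.9e+09/1.067e+07 = 178.1 yr.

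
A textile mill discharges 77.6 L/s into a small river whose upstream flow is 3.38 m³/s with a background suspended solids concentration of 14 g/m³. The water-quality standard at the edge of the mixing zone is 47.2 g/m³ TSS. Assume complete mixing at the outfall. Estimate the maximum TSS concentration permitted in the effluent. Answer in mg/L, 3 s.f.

77.6 L/s = 0.0776 m³/s.
Mass balance: 47.2·3.458 = 0.0776·Cₑ + 3.38·14.
Cₑ = (163.2 − 47.32) / 0.0776 = 1493 mg/L.

1490 mg/L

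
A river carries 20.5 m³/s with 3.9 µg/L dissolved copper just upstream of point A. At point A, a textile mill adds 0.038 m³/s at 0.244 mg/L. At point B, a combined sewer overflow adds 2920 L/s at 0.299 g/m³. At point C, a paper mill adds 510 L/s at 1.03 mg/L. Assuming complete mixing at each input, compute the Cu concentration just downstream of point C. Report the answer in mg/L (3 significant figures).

3.9 µg/L = 0.0039 mg/L.
After input A: C = (20.5·0.0039 + 0.038·0.244) / 20.54 = 0.004344 mg/L.
2920 L/s = 2.92 m³/s.
After input B: C = (20.54·0.004344 + 2.92·0.299) / 23.46 = 0.04102 mg/L.
510 L/s = 0.51 m³/s.
After input C: C = (23.46·0.04102 + 0.51·1.03) / 23.97 = 0.06207 mg/L.

0.0621 mg/L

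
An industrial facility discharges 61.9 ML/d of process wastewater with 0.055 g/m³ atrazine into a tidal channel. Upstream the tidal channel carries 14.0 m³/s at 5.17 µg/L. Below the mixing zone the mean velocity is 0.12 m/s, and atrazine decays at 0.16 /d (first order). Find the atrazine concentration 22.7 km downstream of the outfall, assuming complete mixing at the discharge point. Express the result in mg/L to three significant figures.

61.9 ML/d = 0.7164 m³/s.
5.17 µg/L = 0.00517 mg/L.
After complete mixing, C₀ = (0.7164·0.055 + 14·0.00517) / 14.72 = 0.007596 mg/L.
Travel time t = 2.27e+04 m / 0.12 m/s = 1.892e+05 s = 2.189 d.
C = 0.007596·exp(−0.16·2.189) = 0.007596·0.7045 = 0.005351 mg/L.

0.00535 mg/L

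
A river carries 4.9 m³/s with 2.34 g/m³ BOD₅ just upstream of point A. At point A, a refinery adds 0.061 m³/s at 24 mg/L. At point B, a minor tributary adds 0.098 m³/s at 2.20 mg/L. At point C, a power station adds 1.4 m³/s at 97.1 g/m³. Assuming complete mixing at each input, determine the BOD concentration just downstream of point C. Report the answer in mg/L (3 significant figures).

23.1 mg/L

After input A: C = (4.9·2.34 + 0.061·24) / 4.961 = 2.606 mg/L.
After input B: C = (4.961·2.606 + 0.098·2.2) / 5.059 = 2.598 mg/L.
After input C: C = (5.059·2.598 + 1.4·97.1) / 6.459 = 23.08 mg/L.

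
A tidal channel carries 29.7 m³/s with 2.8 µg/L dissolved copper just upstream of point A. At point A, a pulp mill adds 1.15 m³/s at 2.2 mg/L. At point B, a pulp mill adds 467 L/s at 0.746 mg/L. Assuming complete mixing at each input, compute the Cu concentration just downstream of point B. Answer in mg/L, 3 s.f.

0.0946 mg/L

2.8 µg/L = 0.0028 mg/L.
After input A: C = (29.7·0.0028 + 1.15·2.2) / 30.85 = 0.08471 mg/L.
467 L/s = 0.467 m³/s.
After input B: C = (30.85·0.08471 + 0.467·0.746) / 31.32 = 0.09457 mg/L.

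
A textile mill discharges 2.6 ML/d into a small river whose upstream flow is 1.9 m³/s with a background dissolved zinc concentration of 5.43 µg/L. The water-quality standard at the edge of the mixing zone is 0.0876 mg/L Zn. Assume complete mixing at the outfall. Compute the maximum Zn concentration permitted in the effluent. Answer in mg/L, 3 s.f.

2.6 ML/d = 0.03009 m³/s.
5.43 µg/L = 0.00543 mg/L.
Mass balance: 0.0876·1.93 = 0.03009·Cₑ + 1.9·0.00543.
Cₑ = (0.1691 − 0.01032) / 0.03009 = 5.276 mg/L.

5.28 mg/L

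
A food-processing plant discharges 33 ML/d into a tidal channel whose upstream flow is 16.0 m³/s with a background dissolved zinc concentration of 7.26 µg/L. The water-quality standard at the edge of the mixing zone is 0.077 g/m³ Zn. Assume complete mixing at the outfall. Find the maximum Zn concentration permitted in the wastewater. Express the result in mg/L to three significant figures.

33 ML/d = 0.3819 m³/s.
7.26 µg/L = 0.00726 mg/L.
Mass balance: 0.077·16.38 = 0.3819·Cₑ + 16·0.00726.
Cₑ = (1.261 − 0.1162) / 0.3819 = 2.998 mg/L.

3.00 mg/L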